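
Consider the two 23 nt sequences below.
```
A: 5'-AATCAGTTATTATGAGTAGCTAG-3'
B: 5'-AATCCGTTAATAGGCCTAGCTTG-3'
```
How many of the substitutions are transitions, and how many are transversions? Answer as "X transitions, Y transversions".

Mismatches (1-based):
base 5: A→C (purine→pyrimidine, transversion)
base 10: T→A (pyrimidine→purine, transversion)
base 13: T→G (pyrimidine→purine, transversion)
base 15: A→C (purine→pyrimidine, transversion)
base 16: G→C (purine→pyrimidine, transversion)
base 22: A→T (purine→pyrimidine, transversion)

0 transitions, 6 transversions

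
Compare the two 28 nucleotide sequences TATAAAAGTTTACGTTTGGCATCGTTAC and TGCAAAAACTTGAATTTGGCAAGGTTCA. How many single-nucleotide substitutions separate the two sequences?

11

The sequences differ at sites 2, 3, 8, 9, 12, 13, 14, 22, 23, 27, 28 (1-based) — 11 in total.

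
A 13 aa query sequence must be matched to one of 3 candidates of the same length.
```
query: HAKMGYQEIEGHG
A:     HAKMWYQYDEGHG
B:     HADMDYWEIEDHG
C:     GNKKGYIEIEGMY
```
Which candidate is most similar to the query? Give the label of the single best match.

Hamming distances to query — A: 3; B: 4; C: 6.
Smallest is A with 3 mismatches.

A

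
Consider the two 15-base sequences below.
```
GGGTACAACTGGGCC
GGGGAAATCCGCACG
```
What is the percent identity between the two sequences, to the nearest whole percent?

7 positions differ (4, 6, 8, 10, 12, 13, 15), so 8 of 15 match: 8/15 = 53.33%.

53%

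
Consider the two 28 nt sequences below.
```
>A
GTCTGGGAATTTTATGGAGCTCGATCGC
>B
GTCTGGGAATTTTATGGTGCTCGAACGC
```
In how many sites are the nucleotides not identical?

2

Comparing position by position, 2 sites differ: 18 (A/T), 25 (T/A).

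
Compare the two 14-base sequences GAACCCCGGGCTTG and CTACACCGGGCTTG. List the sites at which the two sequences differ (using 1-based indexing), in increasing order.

1, 2, 5

Differences at site 1 (G→C), site 2 (A→T), site 5 (C→A).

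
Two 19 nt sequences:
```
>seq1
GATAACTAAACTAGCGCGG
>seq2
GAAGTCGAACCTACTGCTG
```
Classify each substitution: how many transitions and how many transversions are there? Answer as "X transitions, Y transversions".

2 transitions, 6 transversions

Transitions (purine↔purine or pyrimidine↔pyrimidine): 4 A→G, 15 C→T.
Transversions (purine↔pyrimidine): 3 T→A, 5 A→T, 7 T→G, 10 A→C, 14 G→C, 18 G→T.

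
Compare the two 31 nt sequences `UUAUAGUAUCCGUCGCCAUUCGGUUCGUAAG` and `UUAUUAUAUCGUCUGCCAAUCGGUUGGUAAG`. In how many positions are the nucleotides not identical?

Comparing position by position, 8 positions differ: 5 (A/U), 6 (G/A), 11 (C/G), 12 (G/U), 13 (U/C), 14 (C/U), 19 (U/A), 26 (C/G).

8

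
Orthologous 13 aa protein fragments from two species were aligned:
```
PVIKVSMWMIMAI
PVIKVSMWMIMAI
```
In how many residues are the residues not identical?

0

The two sequences are identical at every position.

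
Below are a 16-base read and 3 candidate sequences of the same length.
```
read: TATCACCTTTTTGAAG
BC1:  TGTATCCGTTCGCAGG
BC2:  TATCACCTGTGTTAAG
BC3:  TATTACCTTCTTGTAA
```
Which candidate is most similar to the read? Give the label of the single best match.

Hamming distances to read — BC1: 8; BC2: 3; BC3: 4.
Smallest is BC2 with 3 mismatches.

BC2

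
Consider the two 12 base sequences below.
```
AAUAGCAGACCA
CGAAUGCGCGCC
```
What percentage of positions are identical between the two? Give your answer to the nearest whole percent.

9 positions differ (1, 2, 3, 5, 6, 7, 9, 10, 12), so 3 of 12 match: 3/12 = 25%.

25%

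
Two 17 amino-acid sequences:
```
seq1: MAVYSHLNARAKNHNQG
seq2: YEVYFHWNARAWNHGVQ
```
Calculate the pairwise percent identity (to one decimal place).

52.9%

Mismatches at positions 1, 2, 5, 7, 12, 15, 16, 17 (1-based): 8 of 17.
Identical positions: 9/17 = 52.94% → 52.9%.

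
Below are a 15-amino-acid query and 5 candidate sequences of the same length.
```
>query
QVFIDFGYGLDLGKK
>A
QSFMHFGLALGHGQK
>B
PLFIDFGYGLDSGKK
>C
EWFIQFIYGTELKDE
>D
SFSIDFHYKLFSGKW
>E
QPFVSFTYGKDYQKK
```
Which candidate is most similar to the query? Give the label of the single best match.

B

Hamming distances to query — A: 8; B: 3; C: 9; D: 8; E: 7.
Smallest is B with 3 mismatches.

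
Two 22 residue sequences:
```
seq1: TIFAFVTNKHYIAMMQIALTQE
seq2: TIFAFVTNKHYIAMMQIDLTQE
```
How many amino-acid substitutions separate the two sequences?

Comparing position by position, 1 position differs: 18 (A/D).

1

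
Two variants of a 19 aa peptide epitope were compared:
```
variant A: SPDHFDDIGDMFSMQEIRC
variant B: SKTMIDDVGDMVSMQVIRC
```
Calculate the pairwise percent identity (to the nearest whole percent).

63%

Mismatches at positions 2, 3, 4, 5, 8, 12, 16 (1-based): 7 of 19.
Identical positions: 12/19 = 63.16% → 63%.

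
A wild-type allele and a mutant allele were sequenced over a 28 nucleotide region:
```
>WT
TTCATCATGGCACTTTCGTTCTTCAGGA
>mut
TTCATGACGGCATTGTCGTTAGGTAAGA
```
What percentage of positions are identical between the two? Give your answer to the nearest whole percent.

Mismatches at positions 6, 8, 13, 15, 21, 22, 23, 24, 26 (1-based): 9 of 28.
Identical positions: 19/28 = 67.86% → 68%.

68%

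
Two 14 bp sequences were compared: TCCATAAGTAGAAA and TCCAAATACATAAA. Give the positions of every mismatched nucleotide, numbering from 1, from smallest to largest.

Differences at position 5 (T→A), position 7 (A→T), position 8 (G→A), position 9 (T→C), position 11 (G→T).

5, 7, 8, 9, 11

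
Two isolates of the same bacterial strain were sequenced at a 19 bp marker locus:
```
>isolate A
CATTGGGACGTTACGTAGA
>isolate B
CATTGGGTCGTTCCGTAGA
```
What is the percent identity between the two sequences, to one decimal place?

89.5%

Mismatches at positions 8, 13 (1-based): 2 of 19.
Identical positions: 17/19 = 89.47% → 89.5%.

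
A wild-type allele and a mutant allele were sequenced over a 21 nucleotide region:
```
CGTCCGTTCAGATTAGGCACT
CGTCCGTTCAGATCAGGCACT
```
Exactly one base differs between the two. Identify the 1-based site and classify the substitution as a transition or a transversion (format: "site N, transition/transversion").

Site 14 changes T→C. T is a pyrimidine and C is a pyrimidine, so this is a transition.

site 14, transition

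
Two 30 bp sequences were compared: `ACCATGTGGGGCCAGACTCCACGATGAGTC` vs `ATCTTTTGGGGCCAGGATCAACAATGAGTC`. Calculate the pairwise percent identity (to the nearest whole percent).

77%

7 positions differ (2, 4, 6, 16, 17, 20, 23), so 23 of 30 match: 23/30 = 76.67%.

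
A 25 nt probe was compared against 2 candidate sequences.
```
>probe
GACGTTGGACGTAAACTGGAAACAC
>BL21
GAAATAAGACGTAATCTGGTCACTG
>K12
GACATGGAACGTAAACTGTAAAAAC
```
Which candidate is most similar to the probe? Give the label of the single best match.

BL21 differs at 9 positions; K12 differs at 5 positions. The closest is K12.

K12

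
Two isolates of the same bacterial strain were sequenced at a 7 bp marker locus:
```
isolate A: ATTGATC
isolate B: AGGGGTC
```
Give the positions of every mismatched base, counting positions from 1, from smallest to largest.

2, 3, 5

Differences at position 2 (T→G), position 3 (T→G), position 5 (A→G).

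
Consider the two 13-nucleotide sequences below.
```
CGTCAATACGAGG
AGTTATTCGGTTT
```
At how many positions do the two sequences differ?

The sequences differ at positions 1, 4, 6, 8, 9, 11, 12, 13 (1-based) — 8 in total.

8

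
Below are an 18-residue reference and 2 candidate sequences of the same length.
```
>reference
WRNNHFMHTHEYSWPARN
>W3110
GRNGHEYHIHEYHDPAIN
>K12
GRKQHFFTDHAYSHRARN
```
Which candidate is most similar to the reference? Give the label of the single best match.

W3110

Hamming distances to reference — W3110: 8; K12: 9.
Smallest is W3110 with 8 mismatches.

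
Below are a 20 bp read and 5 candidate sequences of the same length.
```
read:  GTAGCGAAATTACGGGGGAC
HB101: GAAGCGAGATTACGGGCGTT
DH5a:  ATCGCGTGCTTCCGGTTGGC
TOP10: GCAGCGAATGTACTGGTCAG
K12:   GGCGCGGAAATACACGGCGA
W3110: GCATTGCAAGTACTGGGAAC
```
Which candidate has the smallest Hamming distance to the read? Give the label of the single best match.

HB101

Hamming distances to read — HB101: 5; DH5a: 9; TOP10: 7; K12: 9; W3110: 7.
Smallest is HB101 with 5 mismatches.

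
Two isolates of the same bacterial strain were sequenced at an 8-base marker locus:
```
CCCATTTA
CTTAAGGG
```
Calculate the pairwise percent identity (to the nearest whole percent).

Mismatches at positions 2, 3, 5, 6, 7, 8 (1-based): 6 of 8.
Identical positions: 2/8 = 25% → 25%.

25%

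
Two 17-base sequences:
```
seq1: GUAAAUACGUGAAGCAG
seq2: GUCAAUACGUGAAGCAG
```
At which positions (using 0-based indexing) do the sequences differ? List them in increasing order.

Differences at position 2 (A→C).

2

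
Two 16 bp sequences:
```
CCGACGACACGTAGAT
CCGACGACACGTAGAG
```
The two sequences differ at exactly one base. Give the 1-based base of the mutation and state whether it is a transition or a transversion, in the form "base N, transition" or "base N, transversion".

The sequences differ only at base 16: T→G (pyrimidine→purine), a transversion.

base 16, transversion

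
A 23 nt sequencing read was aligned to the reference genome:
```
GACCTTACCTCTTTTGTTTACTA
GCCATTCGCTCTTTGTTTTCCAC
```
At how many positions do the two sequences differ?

Comparing position by position, 9 positions differ: 2 (A/C), 4 (C/A), 7 (A/C), 8 (C/G), 15 (T/G), 16 (G/T), 20 (A/C), 22 (T/A), 23 (A/C).

9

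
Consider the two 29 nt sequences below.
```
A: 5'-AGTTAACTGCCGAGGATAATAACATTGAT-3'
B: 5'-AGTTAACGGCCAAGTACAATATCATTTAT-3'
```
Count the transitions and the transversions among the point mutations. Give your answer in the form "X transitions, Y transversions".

2 transitions, 4 transversions

Transitions (purine↔purine or pyrimidine↔pyrimidine): 12 G→A, 17 T→C.
Transversions (purine↔pyrimidine): 8 T→G, 15 G→T, 22 A→T, 27 G→T.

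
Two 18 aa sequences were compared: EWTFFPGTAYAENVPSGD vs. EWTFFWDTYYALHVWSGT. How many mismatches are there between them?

Comparing position by position, 7 residues differ: 6 (P/W), 7 (G/D), 9 (A/Y), 12 (E/L), 13 (N/H), 15 (P/W), 18 (D/T).

7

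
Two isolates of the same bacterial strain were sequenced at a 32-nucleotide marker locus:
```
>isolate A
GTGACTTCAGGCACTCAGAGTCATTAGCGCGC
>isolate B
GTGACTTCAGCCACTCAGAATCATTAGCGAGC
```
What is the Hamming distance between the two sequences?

3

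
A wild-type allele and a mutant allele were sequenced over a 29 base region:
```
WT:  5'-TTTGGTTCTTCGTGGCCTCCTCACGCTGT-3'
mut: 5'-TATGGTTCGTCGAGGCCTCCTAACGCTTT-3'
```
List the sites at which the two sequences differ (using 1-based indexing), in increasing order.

Differences at site 2 (T→A), site 9 (T→G), site 13 (T→A), site 22 (C→A), site 28 (G→T).

2, 9, 13, 22, 28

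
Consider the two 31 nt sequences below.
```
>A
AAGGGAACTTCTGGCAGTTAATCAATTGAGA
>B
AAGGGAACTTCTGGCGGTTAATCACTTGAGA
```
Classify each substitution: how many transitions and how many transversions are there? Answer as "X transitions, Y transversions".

1 transition, 1 transversion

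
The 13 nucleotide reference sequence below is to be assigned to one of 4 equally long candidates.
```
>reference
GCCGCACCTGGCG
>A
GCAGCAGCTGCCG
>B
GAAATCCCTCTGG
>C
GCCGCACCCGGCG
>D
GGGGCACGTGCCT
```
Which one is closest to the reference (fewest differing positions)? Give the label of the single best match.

C

Hamming distances to reference — A: 3; B: 8; C: 1; D: 5.
Smallest is C with 1 mismatch.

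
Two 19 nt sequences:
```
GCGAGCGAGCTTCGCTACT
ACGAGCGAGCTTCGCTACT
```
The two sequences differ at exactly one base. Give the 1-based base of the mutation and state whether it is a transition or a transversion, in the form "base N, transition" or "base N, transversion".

Base 1 changes G→A. G is a purine and A is a purine, so this is a transition.

base 1, transition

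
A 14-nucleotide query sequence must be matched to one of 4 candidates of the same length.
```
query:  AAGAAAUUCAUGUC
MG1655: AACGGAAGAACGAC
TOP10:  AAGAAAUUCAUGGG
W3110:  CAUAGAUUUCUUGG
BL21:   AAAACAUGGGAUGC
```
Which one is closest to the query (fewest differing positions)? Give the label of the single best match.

TOP10

MG1655 differs at 8 positions; TOP10 differs at 2 positions; W3110 differs at 8 positions; BL21 differs at 8 positions. The closest is TOP10.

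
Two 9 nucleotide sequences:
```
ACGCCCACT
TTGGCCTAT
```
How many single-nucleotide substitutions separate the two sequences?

The sequences differ at sites 1, 2, 4, 7, 8 (1-based) — 5 in total.

5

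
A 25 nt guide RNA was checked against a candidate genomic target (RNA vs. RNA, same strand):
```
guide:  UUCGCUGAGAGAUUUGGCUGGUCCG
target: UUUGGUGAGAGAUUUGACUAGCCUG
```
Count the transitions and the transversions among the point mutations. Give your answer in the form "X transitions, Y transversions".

Transitions (purine↔purine or pyrimidine↔pyrimidine): 3 C→U, 17 G→A, 20 G→A, 22 U→C, 24 C→U.
Transversions (purine↔pyrimidine): 5 C→G.

5 transitions, 1 transversion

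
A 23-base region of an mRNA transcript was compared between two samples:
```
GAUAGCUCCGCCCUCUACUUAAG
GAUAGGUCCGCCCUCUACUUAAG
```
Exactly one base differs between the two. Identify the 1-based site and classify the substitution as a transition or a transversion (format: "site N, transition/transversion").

site 6, transversion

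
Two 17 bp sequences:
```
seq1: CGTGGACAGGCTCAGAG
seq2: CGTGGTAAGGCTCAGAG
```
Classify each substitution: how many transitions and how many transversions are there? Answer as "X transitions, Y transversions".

Transitions (purine↔purine or pyrimidine↔pyrimidine): none.
Transversions (purine↔pyrimidine): 6 A→T, 7 C→A.

0 transitions, 2 transversions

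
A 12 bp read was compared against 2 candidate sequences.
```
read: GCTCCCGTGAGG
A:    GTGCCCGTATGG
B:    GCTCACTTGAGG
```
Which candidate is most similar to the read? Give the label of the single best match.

Hamming distances to read — A: 4; B: 2.
Smallest is B with 2 mismatches.

B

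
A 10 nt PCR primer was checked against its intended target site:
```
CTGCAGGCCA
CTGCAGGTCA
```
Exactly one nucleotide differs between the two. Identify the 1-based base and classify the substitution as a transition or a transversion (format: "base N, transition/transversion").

base 8, transition

The sequences differ only at base 8: C→T (pyrimidine→pyrimidine), a transition.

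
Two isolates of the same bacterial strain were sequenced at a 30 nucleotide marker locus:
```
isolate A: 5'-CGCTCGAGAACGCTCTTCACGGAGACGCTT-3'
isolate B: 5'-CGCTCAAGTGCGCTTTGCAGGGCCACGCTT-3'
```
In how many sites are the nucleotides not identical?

8

Comparing position by position, 8 sites differ: 6 (G/A), 9 (A/T), 10 (A/G), 15 (C/T), 17 (T/G), 20 (C/G), 23 (A/C), 24 (G/C).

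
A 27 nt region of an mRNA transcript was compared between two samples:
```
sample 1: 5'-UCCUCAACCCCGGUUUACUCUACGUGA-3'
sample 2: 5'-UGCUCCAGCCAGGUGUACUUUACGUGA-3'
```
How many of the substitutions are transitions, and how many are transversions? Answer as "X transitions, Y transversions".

Mismatches (1-based):
base 2: C→G (pyrimidine→purine, transversion)
base 6: A→C (purine→pyrimidine, transversion)
base 8: C→G (pyrimidine→purine, transversion)
base 11: C→A (pyrimidine→purine, transversion)
base 15: U→G (pyrimidine→purine, transversion)
base 20: C→U (pyrimidine→pyrimidine, transition)

1 transition, 5 transversions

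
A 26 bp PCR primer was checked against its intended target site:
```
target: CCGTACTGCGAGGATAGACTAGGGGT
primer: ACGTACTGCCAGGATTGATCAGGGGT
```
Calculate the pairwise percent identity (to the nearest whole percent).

5 positions differ (1, 10, 16, 19, 20), so 21 of 26 match: 21/26 = 80.77%.

81%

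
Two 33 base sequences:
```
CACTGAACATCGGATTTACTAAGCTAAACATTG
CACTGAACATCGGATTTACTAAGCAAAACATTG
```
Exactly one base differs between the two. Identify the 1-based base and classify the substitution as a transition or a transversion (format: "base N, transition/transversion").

base 25, transversion

Base 25 changes T→A. T is a pyrimidine and A is a purine, so this is a transversion.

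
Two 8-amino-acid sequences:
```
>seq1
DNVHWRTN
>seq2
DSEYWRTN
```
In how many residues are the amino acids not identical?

3

Comparing position by position, 3 residues differ: 2 (N/S), 3 (V/E), 4 (H/Y).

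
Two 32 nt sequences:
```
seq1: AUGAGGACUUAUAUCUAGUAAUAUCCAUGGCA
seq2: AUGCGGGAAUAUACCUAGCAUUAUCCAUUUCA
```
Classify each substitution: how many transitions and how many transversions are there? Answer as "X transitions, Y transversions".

3 transitions, 6 transversions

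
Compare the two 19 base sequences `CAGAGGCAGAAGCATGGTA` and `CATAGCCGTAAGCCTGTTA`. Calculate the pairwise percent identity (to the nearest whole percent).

6 positions differ (3, 6, 8, 9, 14, 17), so 13 of 19 match: 13/19 = 68.42%.

68%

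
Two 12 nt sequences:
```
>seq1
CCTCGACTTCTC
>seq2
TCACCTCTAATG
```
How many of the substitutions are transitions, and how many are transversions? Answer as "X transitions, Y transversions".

1 transition, 6 transversions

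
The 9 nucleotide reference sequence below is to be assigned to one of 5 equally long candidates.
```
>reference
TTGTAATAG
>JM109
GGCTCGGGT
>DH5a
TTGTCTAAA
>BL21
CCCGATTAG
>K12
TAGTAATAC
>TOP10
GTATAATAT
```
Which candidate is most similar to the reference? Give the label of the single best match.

K12

JM109 differs at 8 positions; DH5a differs at 4 positions; BL21 differs at 5 positions; K12 differs at 2 positions; TOP10 differs at 3 positions. The closest is K12.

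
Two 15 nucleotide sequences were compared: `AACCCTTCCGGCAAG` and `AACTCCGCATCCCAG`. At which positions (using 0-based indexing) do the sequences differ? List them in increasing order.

3, 5, 6, 8, 9, 10, 12

Scanning 0-based: 3: C/T; 5: T/C; 6: T/G; 8: C/A; 9: G/T; 10: G/C; 12: A/C.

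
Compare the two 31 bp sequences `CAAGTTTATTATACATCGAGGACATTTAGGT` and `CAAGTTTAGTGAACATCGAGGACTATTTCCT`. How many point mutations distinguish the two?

8

Comparing position by position, 8 positions differ: 9 (T/G), 11 (A/G), 12 (T/A), 24 (A/T), 25 (T/A), 28 (A/T), 29 (G/C), 30 (G/C).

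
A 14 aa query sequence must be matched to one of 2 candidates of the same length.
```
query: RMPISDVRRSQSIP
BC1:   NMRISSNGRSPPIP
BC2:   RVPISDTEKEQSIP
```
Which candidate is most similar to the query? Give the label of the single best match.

Hamming distances to query — BC1: 7; BC2: 5.
Smallest is BC2 with 5 mismatches.

BC2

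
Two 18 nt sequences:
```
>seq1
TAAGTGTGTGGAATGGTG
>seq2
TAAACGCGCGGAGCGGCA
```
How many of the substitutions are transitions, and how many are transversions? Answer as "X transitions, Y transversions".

8 transitions, 0 transversions

Mismatches (1-based):
site 4: G→A (purine→purine, transition)
site 5: T→C (pyrimidine→pyrimidine, transition)
site 7: T→C (pyrimidine→pyrimidine, transition)
site 9: T→C (pyrimidine→pyrimidine, transition)
site 13: A→G (purine→purine, transition)
site 14: T→C (pyrimidine→pyrimidine, transition)
site 17: T→C (pyrimidine→pyrimidine, transition)
site 18: G→A (purine→purine, transition)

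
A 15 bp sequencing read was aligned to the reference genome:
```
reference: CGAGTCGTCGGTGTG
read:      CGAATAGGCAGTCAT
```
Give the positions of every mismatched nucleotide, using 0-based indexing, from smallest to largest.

3, 5, 7, 9, 12, 13, 14

Scanning 0-based: 3: G/A; 5: C/A; 7: T/G; 9: G/A; 12: G/C; 13: T/A; 14: G/T.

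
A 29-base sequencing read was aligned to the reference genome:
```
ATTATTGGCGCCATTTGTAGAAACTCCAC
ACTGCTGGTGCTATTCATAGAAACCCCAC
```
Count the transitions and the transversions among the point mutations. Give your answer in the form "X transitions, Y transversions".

8 transitions, 0 transversions

Transitions (purine↔purine or pyrimidine↔pyrimidine): 2 T→C, 4 A→G, 5 T→C, 9 C→T, 12 C→T, 16 T→C, 17 G→A, 25 T→C.
Transversions (purine↔pyrimidine): none.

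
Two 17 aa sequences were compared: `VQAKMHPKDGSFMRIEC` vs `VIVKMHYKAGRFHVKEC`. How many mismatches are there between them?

Comparing position by position, 8 residues differ: 2 (Q/I), 3 (A/V), 7 (P/Y), 9 (D/A), 11 (S/R), 13 (M/H), 14 (R/V), 15 (I/K).

8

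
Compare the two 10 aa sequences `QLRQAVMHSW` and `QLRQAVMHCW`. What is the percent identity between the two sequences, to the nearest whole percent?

1 position differs (9), so 9 of 10 match: 9/10 = 90%.

90%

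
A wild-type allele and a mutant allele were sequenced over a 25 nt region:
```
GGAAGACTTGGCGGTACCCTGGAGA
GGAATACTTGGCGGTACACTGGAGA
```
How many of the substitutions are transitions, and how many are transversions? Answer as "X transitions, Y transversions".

Mismatches (1-based):
position 5: G→T (purine→pyrimidine, transversion)
position 18: C→A (pyrimidine→purine, transversion)

0 transitions, 2 transversions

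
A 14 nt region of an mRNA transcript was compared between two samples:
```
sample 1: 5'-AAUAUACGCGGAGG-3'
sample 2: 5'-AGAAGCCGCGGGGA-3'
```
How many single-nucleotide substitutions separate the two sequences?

Mismatches (1-based): site 2: A→G; site 3: U→A; site 5: U→G; site 6: A→C; site 12: A→G; site 14: G→A.

6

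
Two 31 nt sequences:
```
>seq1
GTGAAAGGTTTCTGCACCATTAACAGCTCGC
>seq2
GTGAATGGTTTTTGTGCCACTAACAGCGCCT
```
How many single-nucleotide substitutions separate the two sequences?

8

Comparing position by position, 8 bases differ: 6 (A/T), 12 (C/T), 15 (C/T), 16 (A/G), 20 (T/C), 28 (T/G), 30 (G/C), 31 (C/T).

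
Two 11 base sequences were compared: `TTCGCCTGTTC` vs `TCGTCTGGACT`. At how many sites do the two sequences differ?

Comparing position by position, 8 sites differ: 2 (T/C), 3 (C/G), 4 (G/T), 6 (C/T), 7 (T/G), 9 (T/A), 10 (T/C), 11 (C/T).

8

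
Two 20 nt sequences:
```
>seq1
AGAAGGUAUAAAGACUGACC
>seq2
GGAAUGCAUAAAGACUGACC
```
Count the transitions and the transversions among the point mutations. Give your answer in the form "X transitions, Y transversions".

2 transitions, 1 transversion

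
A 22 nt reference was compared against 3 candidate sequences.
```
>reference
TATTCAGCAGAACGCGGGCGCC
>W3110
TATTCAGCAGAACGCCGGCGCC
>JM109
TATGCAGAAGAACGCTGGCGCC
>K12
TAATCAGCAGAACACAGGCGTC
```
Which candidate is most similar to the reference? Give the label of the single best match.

W3110 differs at 1 site; JM109 differs at 3 sites; K12 differs at 4 sites. The closest is W3110.

W3110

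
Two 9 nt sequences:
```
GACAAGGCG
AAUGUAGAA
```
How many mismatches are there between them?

7

Mismatches (1-based): site 1: G→A; site 3: C→U; site 4: A→G; site 5: A→U; site 6: G→A; site 8: C→A; site 9: G→A.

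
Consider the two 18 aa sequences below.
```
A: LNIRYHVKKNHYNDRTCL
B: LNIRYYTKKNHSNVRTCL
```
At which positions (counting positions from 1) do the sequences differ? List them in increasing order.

6, 7, 12, 14

Differences at position 6 (H→Y), position 7 (V→T), position 12 (Y→S), position 14 (D→V).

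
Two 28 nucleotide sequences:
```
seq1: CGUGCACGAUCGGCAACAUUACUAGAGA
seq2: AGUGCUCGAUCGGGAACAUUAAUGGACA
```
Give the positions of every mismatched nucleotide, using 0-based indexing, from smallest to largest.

0, 5, 13, 21, 23, 26

Differences at position 0 (C→A), position 5 (A→U), position 13 (C→G), position 21 (C→A), position 23 (A→G), position 26 (G→C).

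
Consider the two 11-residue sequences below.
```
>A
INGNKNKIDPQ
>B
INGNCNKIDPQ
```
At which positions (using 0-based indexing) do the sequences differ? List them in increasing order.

4

Scanning 0-based: 4: K/C.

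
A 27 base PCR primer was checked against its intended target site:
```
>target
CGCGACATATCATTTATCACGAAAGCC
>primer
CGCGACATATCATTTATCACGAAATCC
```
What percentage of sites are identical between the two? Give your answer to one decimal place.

1 position differs (25), so 26 of 27 match: 26/27 = 96.3%.

96.3%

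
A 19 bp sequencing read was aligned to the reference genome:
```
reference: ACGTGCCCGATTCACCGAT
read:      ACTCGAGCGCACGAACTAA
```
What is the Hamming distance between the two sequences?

Comparing position by position, 11 sites differ: 3 (G/T), 4 (T/C), 6 (C/A), 7 (C/G), 10 (A/C), 11 (T/A), 12 (T/C), 13 (C/G), 15 (C/A), 17 (G/T), 19 (T/A).

11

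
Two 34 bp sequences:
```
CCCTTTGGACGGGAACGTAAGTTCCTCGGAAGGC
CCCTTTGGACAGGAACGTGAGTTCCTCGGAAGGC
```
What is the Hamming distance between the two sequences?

Mismatches (1-based): base 11: G→A; base 19: A→G.

2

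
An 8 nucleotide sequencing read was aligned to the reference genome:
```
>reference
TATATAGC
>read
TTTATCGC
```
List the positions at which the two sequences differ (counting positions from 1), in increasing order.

2, 6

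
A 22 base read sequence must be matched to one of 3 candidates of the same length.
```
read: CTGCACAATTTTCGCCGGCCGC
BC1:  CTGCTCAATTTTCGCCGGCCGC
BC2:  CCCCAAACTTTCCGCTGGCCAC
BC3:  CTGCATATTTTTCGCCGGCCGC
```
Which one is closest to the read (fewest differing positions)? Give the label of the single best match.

BC1

Hamming distances to read — BC1: 1; BC2: 7; BC3: 2.
Smallest is BC1 with 1 mismatch.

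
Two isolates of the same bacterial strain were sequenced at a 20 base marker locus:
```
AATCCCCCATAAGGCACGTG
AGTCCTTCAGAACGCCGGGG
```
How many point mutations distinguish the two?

8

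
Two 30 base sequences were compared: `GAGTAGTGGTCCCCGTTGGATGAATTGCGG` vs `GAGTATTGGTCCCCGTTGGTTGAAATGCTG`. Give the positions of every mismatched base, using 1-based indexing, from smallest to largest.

6, 20, 25, 29

Differences at position 6 (G→T), position 20 (A→T), position 25 (T→A), position 29 (G→T).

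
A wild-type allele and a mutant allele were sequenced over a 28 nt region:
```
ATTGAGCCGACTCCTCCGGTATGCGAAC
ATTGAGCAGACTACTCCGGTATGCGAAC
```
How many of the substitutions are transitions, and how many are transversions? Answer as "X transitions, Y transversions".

0 transitions, 2 transversions

Mismatches (1-based):
base 8: C→A (pyrimidine→purine, transversion)
base 13: C→A (pyrimidine→purine, transversion)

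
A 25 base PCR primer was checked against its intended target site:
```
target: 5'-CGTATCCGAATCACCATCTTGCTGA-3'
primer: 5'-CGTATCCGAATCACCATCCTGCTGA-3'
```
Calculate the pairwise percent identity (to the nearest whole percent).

1 position differs (19), so 24 of 25 match: 24/25 = 96%.

96%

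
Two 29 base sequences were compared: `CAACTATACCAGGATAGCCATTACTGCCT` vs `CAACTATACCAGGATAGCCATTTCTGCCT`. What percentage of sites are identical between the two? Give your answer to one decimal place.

Mismatch at position 23 (1-based): 1 of 29.
Identical positions: 28/29 = 96.55% → 96.6%.

96.6%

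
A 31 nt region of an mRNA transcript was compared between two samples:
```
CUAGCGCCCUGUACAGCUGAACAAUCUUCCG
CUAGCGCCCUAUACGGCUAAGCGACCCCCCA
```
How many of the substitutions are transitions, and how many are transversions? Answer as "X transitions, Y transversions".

9 transitions, 0 transversions

Mismatches (1-based):
base 11: G→A (purine→purine, transition)
base 15: A→G (purine→purine, transition)
base 19: G→A (purine→purine, transition)
base 21: A→G (purine→purine, transition)
base 23: A→G (purine→purine, transition)
base 25: U→C (pyrimidine→pyrimidine, transition)
base 27: U→C (pyrimidine→pyrimidine, transition)
base 28: U→C (pyrimidine→pyrimidine, transition)
base 31: G→A (purine→purine, transition)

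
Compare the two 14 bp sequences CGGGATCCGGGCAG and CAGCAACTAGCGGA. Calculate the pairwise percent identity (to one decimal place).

Mismatches at positions 2, 4, 6, 8, 9, 11, 12, 13, 14 (1-based): 9 of 14.
Identical positions: 5/14 = 35.71% → 35.7%.

35.7%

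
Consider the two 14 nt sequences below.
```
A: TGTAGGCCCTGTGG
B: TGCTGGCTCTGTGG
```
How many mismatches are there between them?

3

Mismatches (1-based): base 3: T→C; base 4: A→T; base 8: C→T.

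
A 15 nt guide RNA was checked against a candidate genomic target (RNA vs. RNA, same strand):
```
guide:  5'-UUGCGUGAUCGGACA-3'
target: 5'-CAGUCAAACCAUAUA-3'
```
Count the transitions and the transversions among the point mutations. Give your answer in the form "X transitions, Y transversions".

Transitions (purine↔purine or pyrimidine↔pyrimidine): 1 U→C, 4 C→U, 7 G→A, 9 U→C, 11 G→A, 14 C→U.
Transversions (purine↔pyrimidine): 2 U→A, 5 G→C, 6 U→A, 12 G→U.

6 transitions, 4 transversions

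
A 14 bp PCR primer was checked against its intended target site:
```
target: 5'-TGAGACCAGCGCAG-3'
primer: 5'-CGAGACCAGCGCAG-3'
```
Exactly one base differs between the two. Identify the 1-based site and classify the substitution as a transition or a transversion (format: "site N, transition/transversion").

site 1, transition

The sequences differ only at site 1: T→C (pyrimidine→pyrimidine), a transition.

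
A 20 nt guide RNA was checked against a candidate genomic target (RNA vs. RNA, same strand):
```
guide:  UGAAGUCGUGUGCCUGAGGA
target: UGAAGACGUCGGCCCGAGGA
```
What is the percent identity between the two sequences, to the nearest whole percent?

80%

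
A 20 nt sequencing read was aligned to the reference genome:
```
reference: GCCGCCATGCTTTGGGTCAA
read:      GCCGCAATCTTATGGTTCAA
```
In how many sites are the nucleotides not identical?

5

Comparing position by position, 5 sites differ: 6 (C/A), 9 (G/C), 10 (C/T), 12 (T/A), 16 (G/T).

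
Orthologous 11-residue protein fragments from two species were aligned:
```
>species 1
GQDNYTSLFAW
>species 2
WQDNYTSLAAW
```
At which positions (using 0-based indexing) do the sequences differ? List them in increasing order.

0, 8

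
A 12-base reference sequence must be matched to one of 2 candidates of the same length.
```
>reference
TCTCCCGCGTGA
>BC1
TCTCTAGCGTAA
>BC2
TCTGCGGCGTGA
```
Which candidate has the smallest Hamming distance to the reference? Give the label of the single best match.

BC2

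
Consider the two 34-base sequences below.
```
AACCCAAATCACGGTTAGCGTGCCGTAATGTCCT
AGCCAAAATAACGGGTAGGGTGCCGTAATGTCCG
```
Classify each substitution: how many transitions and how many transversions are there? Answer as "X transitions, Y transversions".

Mismatches (1-based):
site 2: A→G (purine→purine, transition)
site 5: C→A (pyrimidine→purine, transversion)
site 10: C→A (pyrimidine→purine, transversion)
site 15: T→G (pyrimidine→purine, transversion)
site 19: C→G (pyrimidine→purine, transversion)
site 34: T→G (pyrimidine→purine, transversion)

1 transition, 5 transversions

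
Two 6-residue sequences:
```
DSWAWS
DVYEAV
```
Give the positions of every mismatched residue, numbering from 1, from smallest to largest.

2, 3, 4, 5, 6

Differences at position 2 (S→V), position 3 (W→Y), position 4 (A→E), position 5 (W→A), position 6 (S→V).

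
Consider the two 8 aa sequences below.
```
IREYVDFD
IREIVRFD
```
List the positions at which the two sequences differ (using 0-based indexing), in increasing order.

3, 5

Scanning 0-based: 3: Y/I; 5: D/R.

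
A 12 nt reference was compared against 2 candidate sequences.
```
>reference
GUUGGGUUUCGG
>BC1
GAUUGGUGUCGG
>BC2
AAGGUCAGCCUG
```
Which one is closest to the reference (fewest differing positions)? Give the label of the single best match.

BC1 differs at 3 positions; BC2 differs at 9 positions. The closest is BC1.

BC1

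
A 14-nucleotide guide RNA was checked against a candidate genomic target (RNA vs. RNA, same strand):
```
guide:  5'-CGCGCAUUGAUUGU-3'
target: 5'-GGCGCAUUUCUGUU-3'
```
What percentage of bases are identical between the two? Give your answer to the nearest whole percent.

Mismatches at positions 1, 9, 10, 12, 13 (1-based): 5 of 14.
Identical positions: 9/14 = 64.29% → 64%.

64%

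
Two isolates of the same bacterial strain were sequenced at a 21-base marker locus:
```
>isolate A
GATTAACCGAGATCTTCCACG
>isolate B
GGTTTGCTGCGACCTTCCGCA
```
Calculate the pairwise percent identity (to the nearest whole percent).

62%

8 positions differ (2, 5, 6, 8, 10, 13, 19, 21), so 13 of 21 match: 13/21 = 61.9%.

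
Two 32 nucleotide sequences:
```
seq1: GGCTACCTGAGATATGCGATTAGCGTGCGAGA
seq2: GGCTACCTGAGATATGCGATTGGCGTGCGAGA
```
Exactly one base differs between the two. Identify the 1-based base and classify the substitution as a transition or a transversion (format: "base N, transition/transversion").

The sequences differ only at base 22: A→G (purine→purine), a transition.

base 22, transition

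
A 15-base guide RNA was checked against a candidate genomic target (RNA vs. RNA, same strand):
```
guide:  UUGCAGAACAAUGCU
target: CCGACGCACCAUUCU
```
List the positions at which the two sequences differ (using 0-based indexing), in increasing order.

Differences at position 0 (U→C), position 1 (U→C), position 3 (C→A), position 4 (A→C), position 6 (A→C), position 9 (A→C), position 12 (G→U).

0, 1, 3, 4, 6, 9, 12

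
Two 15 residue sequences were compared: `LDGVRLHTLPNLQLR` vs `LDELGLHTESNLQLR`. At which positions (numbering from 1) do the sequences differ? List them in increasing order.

3, 4, 5, 9, 10

Differences at position 3 (G→E), position 4 (V→L), position 5 (R→G), position 9 (L→E), position 10 (P→S).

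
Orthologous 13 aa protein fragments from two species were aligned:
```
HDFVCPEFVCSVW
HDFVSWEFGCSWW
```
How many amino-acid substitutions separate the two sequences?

The sequences differ at positions 5, 6, 9, 12 (1-based) — 4 in total.

4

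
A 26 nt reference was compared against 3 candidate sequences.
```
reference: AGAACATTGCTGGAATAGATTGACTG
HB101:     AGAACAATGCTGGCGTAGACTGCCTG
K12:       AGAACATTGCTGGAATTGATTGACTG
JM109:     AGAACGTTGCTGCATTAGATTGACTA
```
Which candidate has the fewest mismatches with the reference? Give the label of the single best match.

K12

Hamming distances to reference — HB101: 5; K12: 1; JM109: 4.
Smallest is K12 with 1 mismatch.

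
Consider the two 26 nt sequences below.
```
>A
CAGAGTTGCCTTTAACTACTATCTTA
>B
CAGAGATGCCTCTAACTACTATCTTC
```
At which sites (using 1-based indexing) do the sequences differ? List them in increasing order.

6, 12, 26

Scanning 1-based: 6: T/A; 12: T/C; 26: A/C.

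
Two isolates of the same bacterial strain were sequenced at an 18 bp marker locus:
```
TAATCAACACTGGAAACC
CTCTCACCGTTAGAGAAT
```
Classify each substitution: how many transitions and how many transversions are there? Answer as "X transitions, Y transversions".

6 transitions, 4 transversions

Transitions (purine↔purine or pyrimidine↔pyrimidine): 1 T→C, 9 A→G, 10 C→T, 12 G→A, 15 A→G, 18 C→T.
Transversions (purine↔pyrimidine): 2 A→T, 3 A→C, 7 A→C, 17 C→A.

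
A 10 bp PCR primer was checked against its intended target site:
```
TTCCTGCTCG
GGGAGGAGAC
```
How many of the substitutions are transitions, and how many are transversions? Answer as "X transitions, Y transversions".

0 transitions, 9 transversions

Mismatches (1-based):
position 1: T→G (pyrimidine→purine, transversion)
position 2: T→G (pyrimidine→purine, transversion)
position 3: C→G (pyrimidine→purine, transversion)
position 4: C→A (pyrimidine→purine, transversion)
position 5: T→G (pyrimidine→purine, transversion)
position 7: C→A (pyrimidine→purine, transversion)
position 8: T→G (pyrimidine→purine, transversion)
position 9: C→A (pyrimidine→purine, transversion)
position 10: G→C (purine→pyrimidine, transversion)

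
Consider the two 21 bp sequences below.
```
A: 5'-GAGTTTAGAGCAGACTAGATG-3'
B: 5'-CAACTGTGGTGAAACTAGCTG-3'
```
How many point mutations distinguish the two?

The sequences differ at positions 1, 3, 4, 6, 7, 9, 10, 11, 13, 19 (1-based) — 10 in total.

10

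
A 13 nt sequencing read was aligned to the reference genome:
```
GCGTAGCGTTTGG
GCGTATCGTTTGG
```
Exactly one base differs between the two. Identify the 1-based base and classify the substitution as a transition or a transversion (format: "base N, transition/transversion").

The sequences differ only at base 6: G→T (purine→pyrimidine), a transversion.

base 6, transversion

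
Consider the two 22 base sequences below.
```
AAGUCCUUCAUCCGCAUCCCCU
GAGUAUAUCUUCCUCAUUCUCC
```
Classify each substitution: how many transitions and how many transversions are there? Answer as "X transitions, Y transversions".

Mismatches (1-based):
position 1: A→G (purine→purine, transition)
position 5: C→A (pyrimidine→purine, transversion)
position 6: C→U (pyrimidine→pyrimidine, transition)
position 7: U→A (pyrimidine→purine, transversion)
position 10: A→U (purine→pyrimidine, transversion)
position 14: G→U (purine→pyrimidine, transversion)
position 18: C→U (pyrimidine→pyrimidine, transition)
position 20: C→U (pyrimidine→pyrimidine, transition)
position 22: U→C (pyrimidine→pyrimidine, transition)

5 transitions, 4 transversions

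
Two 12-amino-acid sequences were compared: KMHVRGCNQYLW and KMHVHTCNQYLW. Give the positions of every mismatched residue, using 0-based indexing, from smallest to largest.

4, 5

Differences at position 4 (R→H), position 5 (G→T).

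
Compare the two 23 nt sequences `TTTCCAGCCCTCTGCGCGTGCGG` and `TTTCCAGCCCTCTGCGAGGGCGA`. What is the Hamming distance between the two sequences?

3

Mismatches (1-based): site 17: C→A; site 19: T→G; site 23: G→A.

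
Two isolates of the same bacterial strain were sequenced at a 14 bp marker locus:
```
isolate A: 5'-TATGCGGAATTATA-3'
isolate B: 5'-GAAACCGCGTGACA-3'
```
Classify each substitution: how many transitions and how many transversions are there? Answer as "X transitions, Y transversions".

3 transitions, 5 transversions

Mismatches (1-based):
base 1: T→G (pyrimidine→purine, transversion)
base 3: T→A (pyrimidine→purine, transversion)
base 4: G→A (purine→purine, transition)
base 6: G→C (purine→pyrimidine, transversion)
base 8: A→C (purine→pyrimidine, transversion)
base 9: A→G (purine→purine, transition)
base 11: T→G (pyrimidine→purine, transversion)
base 13: T→C (pyrimidine→pyrimidine, transition)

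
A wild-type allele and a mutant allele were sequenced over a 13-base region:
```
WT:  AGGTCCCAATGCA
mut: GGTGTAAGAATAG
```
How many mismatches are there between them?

Comparing position by position, 11 sites differ: 1 (A/G), 3 (G/T), 4 (T/G), 5 (C/T), 6 (C/A), 7 (C/A), 8 (A/G), 10 (T/A), 11 (G/T), 12 (C/A), 13 (A/G).

11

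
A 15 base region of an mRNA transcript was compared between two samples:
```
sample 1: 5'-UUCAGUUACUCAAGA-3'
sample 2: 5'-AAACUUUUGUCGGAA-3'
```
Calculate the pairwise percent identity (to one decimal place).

33.3%

Mismatches at positions 1, 2, 3, 4, 5, 8, 9, 12, 13, 14 (1-based): 10 of 15.
Identical positions: 5/15 = 33.33% → 33.3%.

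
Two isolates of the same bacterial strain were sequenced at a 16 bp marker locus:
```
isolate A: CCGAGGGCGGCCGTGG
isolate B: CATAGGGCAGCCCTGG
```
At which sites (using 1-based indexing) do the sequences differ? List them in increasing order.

Differences at site 2 (C→A), site 3 (G→T), site 9 (G→A), site 13 (G→C).

2, 3, 9, 13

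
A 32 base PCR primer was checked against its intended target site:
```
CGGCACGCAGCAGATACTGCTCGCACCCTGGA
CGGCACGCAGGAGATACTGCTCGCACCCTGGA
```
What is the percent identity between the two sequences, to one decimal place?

1 position differs (11), so 31 of 32 match: 31/32 = 96.88%.

96.9%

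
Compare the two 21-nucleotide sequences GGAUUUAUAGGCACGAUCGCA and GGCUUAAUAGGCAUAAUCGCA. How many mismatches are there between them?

4

Comparing position by position, 4 bases differ: 3 (A/C), 6 (U/A), 14 (C/U), 15 (G/A).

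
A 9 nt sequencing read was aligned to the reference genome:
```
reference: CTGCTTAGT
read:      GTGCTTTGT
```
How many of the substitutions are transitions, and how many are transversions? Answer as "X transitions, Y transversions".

0 transitions, 2 transversions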